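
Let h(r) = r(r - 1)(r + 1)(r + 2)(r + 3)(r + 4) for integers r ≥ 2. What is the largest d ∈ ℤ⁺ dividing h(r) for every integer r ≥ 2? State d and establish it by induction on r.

Computing the first values: h(2) = 720 and h(3) = 5040; gcd(720, 5040) = 720, so d ≤ 720.
We prove 720 | r(r - 1)(r + 1)(r + 2)(r + 3)(r + 4) for all r ≥ 2 by induction on r.
Base step (r = 2): h(2) = 720 = 720·(1), so 720 | h(2).
Inductive step: suppose the statement holds for some p ≥ 2, i.e. 720 | h(p). Then
h(p+1) − h(p) = p·(p+1)·(p+2)·(p+3)·(p+4)·(p+5) − (p-1)·p·(p+1)·(p+2)·(p+3)·(p+4) = p·(p+1)·(p+2)·(p+3)·(p+4)·[(p+5) − (p-1)] = 6·p·(p+1)·(p+2)·(p+3)·(p+4). The product of 5 consecutive integers is divisible by (5)! = 120, so h(p+1) − h(p) is divisible by 6·120 = 720. By the inductive hypothesis 720 | h(p), hence 720 | h(p+1).
By induction, the statement is established for all r ≥ 2.
Therefore the largest such d is 720.

d = 720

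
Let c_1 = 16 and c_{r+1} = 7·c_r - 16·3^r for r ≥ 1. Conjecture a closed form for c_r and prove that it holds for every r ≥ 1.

Computing the first terms: c_1 = 16, c_2 = 64, c_3 = 304. This suggests c_r = 4·3^r + 4·7^(r - 1).
Base step (r = 1): the formula gives 16 = 16 = c_1.
Inductive step: suppose the statement holds for some j ≥ 1, so c_j = 4·3^j + 4·7^(j - 1).
Then c_{j+1} = 7·c_j - 16·3^j = 7·(4·3^j + 4·7^(j - 1)) - 16·3^j = 4·3^(j + 1) + 4·7^j = 4·3^(j+1) + 4·7^((j+1) - 1),
which is the claimed formula at r = j+1.
This completes the induction.

c_r = 4·3^r + 4·7^(r - 1)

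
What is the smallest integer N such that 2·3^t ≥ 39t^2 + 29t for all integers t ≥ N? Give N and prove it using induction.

At t = 6: 1458 < 1578, so the inequality fails and N ≥ 7. We prove 2·3^t ≥ 39t^2 + 29t for all t ≥ 7.
Base case (t = 7): 2·3^t = 4374 and 39t^2 + 29t = 2114, so 4374 ≥ 2114.
Inductive step: suppose the statement holds for some p ≥ 7, so 2·3^p ≥ 39p^2 + 29p.
Then 2·3^(p + 1) = 3·(2·3^p) ≥ 3·(39p^2 + 29p).
Also, for p ≥ 7 we have 3·(39p^2 + 29p) ≥ 39(p+1)^2 + 29(p+1), since 3·(39p^2 + 29p) − (39(p+1)^2 + 29(p+1)) = 78p^2 - 20p - 68, which is nonnegative for all p ≥ 7.
Combining, 2·3^(p + 1) ≥ 39(p+1)^2 + 29(p+1).
Hence, by induction on t, the claim holds for every t ≥ 7.
Hence the smallest such N is 7.

N = 7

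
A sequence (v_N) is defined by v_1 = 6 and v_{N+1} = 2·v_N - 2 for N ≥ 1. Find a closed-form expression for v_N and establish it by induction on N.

Computing the first terms: v_1 = 6, v_2 = 10, v_3 = 18. This suggests v_N = 2^(N + 1) + 2.
When N = 1: the formula gives 6 = 6 = v_1.
Inductive step: suppose the statement holds for some j ≥ 1, so v_j = 2^(j + 1) + 2.
Then v_{j+1} = 2·v_j - 2 = 2·(2^(j + 1) + 2) - 2 = 2^(j + 2) + 2 = 2^((j+1) + 1) + 2,
which is the claimed formula at N = j+1.
By the principle of mathematical induction, the result holds for all N ≥ 1.

v_N = 2^(N + 1) + 2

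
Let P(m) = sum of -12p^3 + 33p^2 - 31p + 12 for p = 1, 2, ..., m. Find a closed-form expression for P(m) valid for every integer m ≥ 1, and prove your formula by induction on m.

We claim P(m) = -m(3m^3 - 5m^2 + 2m - 2) for all m ≥ 1.
When m = 1: P(1) = 2, and the closed form gives 2. They agree.
For the inductive step, assume it holds for an arbitrary p ≥ 1, so P(p) = p(-3p^3 + 5p^2 - 2p + 2).
Then P(p+1) = P(p) + (-12p^3 - 3p^2 - p + 2) = (p(-3p^3 + 5p^2 - 2p + 2)) + (-12p^3 - 3p^2 - p + 2).
Simplifying, P(p+1) = -(p + 1)(3p^3 + 4p^2 + p - 2) = -(p+1)(3(p+1)^3 - 5(p+1)^2 + 2(p+1) - 2),
which is the closed form with m = p+1.
Hence, by induction on m, the claim holds for every m ≥ 1.

P(m) = -m(3m^3 - 5m^2 + 2m - 2)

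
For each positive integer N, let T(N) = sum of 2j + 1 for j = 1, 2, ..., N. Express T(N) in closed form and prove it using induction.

We claim T(N) = N(N + 2) for all N ≥ 1.
Base step (N = 1): T(1) = 3, and the closed form gives 3. They agree.
For the inductive step, assume it holds for an arbitrary j ≥ 1, so T(j) = j(j + 2).
Then T(j+1) = T(j) + (2j + 3) = (j(j + 2)) + (2j + 3).
Simplifying, T(j+1) = (j + 1)(j + 3) = (j+1)((j+1) + 2),
which is the closed form with N = j+1.
By induction, the statement is established for all N ≥ 1.

T(N) = N(N + 2)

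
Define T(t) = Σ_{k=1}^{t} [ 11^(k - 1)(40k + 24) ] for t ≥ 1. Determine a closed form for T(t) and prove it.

T(t) = 2·11^t(2t + 1) - 2

We claim T(t) = 2·11^t(2t + 1) - 2 for all t ≥ 1.
Base case (t = 1): T(1) = 64, and the closed form gives 64. They agree.
Inductive step: suppose the statement holds for some k ≥ 1, so T(k) = 2·11^k(2k + 1) - 2.
Then T(k+1) = T(k) + (11^k(40k + 64)) = (2·11^k(2k + 1) - 2) + (11^k(40k + 64)).
Simplifying, T(k+1) = 44·11^k·k + 66·11^k - 2 = 2·11^(k+1)(2(k+1) + 1) - 2,
which is the closed form with t = k+1.
By induction, the statement is established for all t ≥ 1.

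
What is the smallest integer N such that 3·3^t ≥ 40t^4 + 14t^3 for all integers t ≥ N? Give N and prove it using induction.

At t = 11: 531441 < 604274, so the inequality fails and N ≥ 12. We prove 3·3^t ≥ 40t^4 + 14t^3 for all t ≥ 12.
When t = 12: 3·3^t = 1594323 and 40t^4 + 14t^3 = 853632, so 1594323 ≥ 853632.
Inductive step: suppose the statement holds for some k ≥ 12, so 3·3^k ≥ 40k^4 + 14k^3.
Then 3·3^(k + 1) = 3·(3·3^k) ≥ 3·(40k^4 + 14k^3).
Also, for k ≥ 12 we have 3·(40k^4 + 14k^3) ≥ 40(k+1)^4 + 14(k+1)^3, since 3·(40k^4 + 14k^3) − (40(k+1)^4 + 14(k+1)^3) = 80k^4 - 132k^3 - 282k^2 - 202k - 54, which is nonnegative for all k ≥ 12.
Combining, 3·3^(k + 1) ≥ 40(k+1)^4 + 14(k+1)^3.
Hence, by induction on t, the claim holds for every t ≥ 12.
Hence the smallest such N is 12.

N = 12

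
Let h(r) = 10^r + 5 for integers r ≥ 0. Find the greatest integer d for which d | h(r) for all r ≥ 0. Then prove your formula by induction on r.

d = 3

Computing the first values: h(0) = 6 and h(1) = 15; gcd(6, 15) = 3, so d ≤ 3.
We prove 3 | 10^r + 5 for all r ≥ 0 by induction on r.
For the base case r = 0: h(0) = 6 = 3·(2), so 3 | h(0).
Inductive step: assume the claim holds for r = i, i.e. 3 | h(i). Then
h(i+1) = 10^(i+1) + 5 = 10·(10^i + 5) - 45 = 10·h(i) - 45. The first term is divisible by 3 by the inductive hypothesis, and -45 is divisible by 3. Hence 3 | h(i+1).
By the principle of mathematical induction, the result holds for all r ≥ 0.
Therefore the largest such d is 3.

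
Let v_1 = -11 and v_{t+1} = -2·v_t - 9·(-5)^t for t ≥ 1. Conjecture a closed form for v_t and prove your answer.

Computing the first terms: v_1 = -11, v_2 = 67, v_3 = -359. This suggests v_t = (-2)^(t + 1) + 3(-5)^t.
Base step (t = 1): the formula gives -11 = -11 = v_1.
For the inductive step, assume it holds for an arbitrary j ≥ 1, so v_j = (-2)^(j + 1) + 3(-5)^j.
Then v_{j+1} = -2·v_j - 9·(-5)^j = -2·((-2)^(j + 1) + 3(-5)^j) - 9·(-5)^j = (-2)^(j + 2) + 3(-5)^(j + 1) = (-2)^((j+1) + 1) + 3(-5)^(j+1),
which is the claimed formula at t = j+1.
By induction, the statement is established for all t ≥ 1.

v_t = (-2)^(t + 1) + 3(-5)^t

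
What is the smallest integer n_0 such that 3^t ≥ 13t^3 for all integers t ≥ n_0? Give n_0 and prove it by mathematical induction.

n_0 = 9

At t = 8: 6561 < 6656, so the inequality fails and n_0 ≥ 9. We prove 3^t ≥ 13t^3 for all t ≥ 9.
When t = 9: 3^t = 19683 and 13t^3 = 9477, so 19683 ≥ 9477.
Suppose the result is true for t = i, so 3^i ≥ 13i^3.
Then 3^(i + 1) = 3·(3^i) ≥ 3·(13i^3).
Also, for i ≥ 9 we have 3·(13i^3) ≥ 13(i+1)^3, since 3 ≥ (1 + 1/i)^3 for all i ≥ 9.
Combining, 3^(i + 1) ≥ 13(i+1)^3.
By the principle of mathematical induction, the result holds for all t ≥ 9.
Hence the smallest such n_0 is 9.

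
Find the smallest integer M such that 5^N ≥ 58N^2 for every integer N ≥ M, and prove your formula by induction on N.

At N = 4: 625 < 928, so the inequality fails and M ≥ 5. We prove 5^N ≥ 58N^2 for all N ≥ 5.
For the base case N = 5: 5^N = 3125 and 58N^2 = 1450, so 3125 ≥ 1450.
For the inductive step, assume it holds for an arbitrary j ≥ 5, so 5^j ≥ 58j^2.
Then 5^(j + 1) = 5·(5^j) ≥ 5·(58j^2).
Also, for j ≥ 5 we have 5·(58j^2) ≥ 58(j+1)^2, since 5 ≥ (1 + 1/j)^2 for all j ≥ 5.
Combining, 5^(j + 1) ≥ 58(j+1)^2.
Hence, by induction on N, the claim holds for every N ≥ 5.
Hence the smallest such M is 5.

M = 5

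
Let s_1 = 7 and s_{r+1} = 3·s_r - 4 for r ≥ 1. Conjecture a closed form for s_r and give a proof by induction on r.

s_r = 5·3^(r - 1) + 2

Computing the first terms: s_1 = 7, s_2 = 17, s_3 = 47. This suggests s_r = 5·3^(r - 1) + 2.
Base case (r = 1): the formula gives 7 = 7 = s_1.
Inductive step: assume the claim holds for r = k, so s_k = 5·3^(k - 1) + 2.
Then s_{k+1} = 3·s_k - 4 = 3·(5·3^(k - 1) + 2) - 4 = 5·3^k + 2 = 5·3^((k+1) - 1) + 2,
which is the claimed formula at r = k+1.
By induction, the statement is established for all r ≥ 1.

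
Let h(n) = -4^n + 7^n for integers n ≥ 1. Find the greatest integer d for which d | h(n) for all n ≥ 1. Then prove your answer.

d = 3

Computing the first values: h(1) = 3 and h(2) = 33; gcd(3, 33) = 3, so d ≤ 3.
We prove 3 | -4^n + 7^n for all n ≥ 1 by induction on n.
When n = 1: h(1) = 3 = 3·(1), so 3 | h(1).
Inductive step: assume the claim holds for n = j, i.e. 3 | h(j). Then
7^{j+1} − 4^{j+1} = 7·7^j − 4·4^j = 7·(7^j − 4^j) + (3)·4^j. The first term is divisible by 3 by the inductive hypothesis, and the second term (3)·4^j is divisible by 3 since 3 | 3. Hence 3 | h(j+1).
This completes the induction.
Therefore the largest such d is 3.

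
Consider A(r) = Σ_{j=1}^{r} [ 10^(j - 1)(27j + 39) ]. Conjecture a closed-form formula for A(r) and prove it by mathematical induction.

A(r) = 10^r(3r + 4) - 4

We claim A(r) = 10^r(3r + 4) - 4 for all r ≥ 1.
Base step (r = 1): A(1) = 66, and the closed form gives 66. They agree.
Suppose the result is true for r = j, so A(j) = 10^j(3j + 4) - 4.
Then A(j+1) = A(j) + (10^j(27j + 66)) = (10^j(3j + 4) - 4) + (10^j(27j + 66)).
Simplifying, A(j+1) = 30·10^j·j + 70·10^j - 4 = 10^(j+1)(3(j+1) + 4) - 4,
which is the closed form with r = j+1.
By induction, the statement is established for all r ≥ 1.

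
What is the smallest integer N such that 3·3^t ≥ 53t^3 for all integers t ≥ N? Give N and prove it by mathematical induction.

N = 9

At t = 8: 19683 < 27136, so the inequality fails and N ≥ 9. We prove 3·3^t ≥ 53t^3 for all t ≥ 9.
For the base case t = 9: 3·3^t = 59049 and 53t^3 = 38637, so 59049 ≥ 38637.
Inductive step: suppose the statement holds for some m ≥ 9, so 3·3^m ≥ 53m^3.
Then 3·3^(m + 1) = 3·(3·3^m) ≥ 3·(53m^3).
Also, for m ≥ 9 we have 3·(53m^3) ≥ 53(m+1)^3, since 3 ≥ (1 + 1/m)^3 for all m ≥ 9.
Combining, 3·3^(m + 1) ≥ 53(m+1)^3.
By the principle of mathematical induction, the result holds for all t ≥ 9.
Hence the smallest such N is 9.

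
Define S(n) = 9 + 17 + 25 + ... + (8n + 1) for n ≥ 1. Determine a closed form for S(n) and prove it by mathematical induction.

S(n) = n(4n + 5)

We claim S(n) = n(4n + 5) for all n ≥ 1.
Base step (n = 1): S(1) = 9, and the closed form gives 9. They agree.
Inductive step: suppose the statement holds for some i ≥ 1, so S(i) = i(4i + 5).
Then S(i+1) = S(i) + (8i + 9) = (i(4i + 5)) + (8i + 9).
Simplifying, S(i+1) = (i + 1)(4i + 9) = (i+1)(4(i+1) + 5),
which is the closed form with n = i+1.
This completes the induction.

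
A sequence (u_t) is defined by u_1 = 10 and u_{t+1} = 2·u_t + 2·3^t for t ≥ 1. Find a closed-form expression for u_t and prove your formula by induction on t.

Computing the first terms: u_1 = 10, u_2 = 26, u_3 = 70. This suggests u_t = 2^(t + 1) + 2·3^t.
Base case (t = 1): the formula gives 10 = 10 = u_1.
For the inductive step, assume it holds for an arbitrary p ≥ 1, so u_p = 2^(p + 1) + 2·3^p.
Then u_{p+1} = 2·u_p + 2·3^p = 2·(2^(p + 1) + 2·3^p) + 2·3^p = 2^(p + 2) + 2·3^(p + 1) = 2^((p+1) + 1) + 2·3^(p+1),
which is the claimed formula at t = p+1.
This completes the induction.

u_t = 2^(t + 1) + 2·3^t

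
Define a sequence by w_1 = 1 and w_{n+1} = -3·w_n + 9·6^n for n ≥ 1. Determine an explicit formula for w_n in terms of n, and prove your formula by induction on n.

w_n = -5(-3)^(n - 1) + 6^n

Computing the first terms: w_1 = 1, w_2 = 51, w_3 = 171. This suggests w_n = -5(-3)^(n - 1) + 6^n.
For the base case n = 1: the formula gives 1 = 1 = w_1.
Suppose the result is true for n = r, so w_r = -5(-3)^(r - 1) + 6^r.
Then w_{r+1} = -3·w_r + 9·6^r = -3·(-5(-3)^(r - 1) + 6^r) + 9·6^r = -5(-3)^r + 6^(r + 1) = -5(-3)^((r+1) - 1) + 6^(r+1),
which is the claimed formula at n = r+1.
By the principle of mathematical induction, the result holds for all n ≥ 1.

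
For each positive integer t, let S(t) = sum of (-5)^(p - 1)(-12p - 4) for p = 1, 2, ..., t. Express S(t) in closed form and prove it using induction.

We claim S(t) = (-5)^t(2t + 1) - 1 for all t ≥ 1.
For the base case t = 1: S(1) = -16, and the closed form gives -16. They agree.
For the inductive step, assume it holds for an arbitrary p ≥ 1, so S(p) = (-5)^p(2p + 1) - 1.
Then S(p+1) = S(p) + ((-5)^p(-12p - 16)) = ((-5)^p(2p + 1) - 1) + ((-5)^p(-12p - 16)).
Simplifying, S(p+1) = -10(-5)^p·p - 15(-5)^p - 1 = (-5)^(p+1)(2(p+1) + 1) - 1,
which is the closed form with t = p+1.
By the principle of mathematical induction, the result holds for all t ≥ 1.

S(t) = (-5)^t(2t + 1) - 1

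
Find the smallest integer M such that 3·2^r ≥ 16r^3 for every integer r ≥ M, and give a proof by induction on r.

M = 14

At r = 13: 24576 < 35152, so the inequality fails and M ≥ 14. We prove 3·2^r ≥ 16r^3 for all r ≥ 14.
For the base case r = 14: 3·2^r = 49152 and 16r^3 = 43904, so 49152 ≥ 43904.
Suppose the result is true for r = k, so 3·2^k ≥ 16k^3.
Then 3·2^(k + 1) = 2·(3·2^k) ≥ 2·(16k^3).
Also, for k ≥ 14 we have 2·(16k^3) ≥ 16(k+1)^3, since 2 ≥ (1 + 1/k)^3 for all k ≥ 14.
Combining, 3·2^(k + 1) ≥ 16(k+1)^3.
This completes the induction.
Hence the smallest such M is 14.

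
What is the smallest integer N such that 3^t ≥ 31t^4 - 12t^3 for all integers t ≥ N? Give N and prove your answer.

At t = 12: 531441 < 622080, so the inequality fails and N ≥ 13. We prove 3^t ≥ 31t^4 - 12t^3 for all t ≥ 13.
Base case (t = 13): 3^t = 1594323 and 31t^4 - 12t^3 = 859027, so 1594323 ≥ 859027.
Inductive step: assume the claim holds for t = r, so 3^r ≥ 31r^4 - 12r^3.
Then 3^(r + 1) = 3·(3^r) ≥ 3·(31r^4 - 12r^3).
Also, for r ≥ 13 we have 3·(31r^4 - 12r^3) ≥ 31(r+1)^4 - 12(r+1)^3, since 3·(31r^4 - 12r^3) − (31(r+1)^4 - 12(r+1)^3) = 62r^4 - 148r^3 - 150r^2 - 88r - 19, which is nonnegative for all r ≥ 13.
Combining, 3^(r + 1) ≥ 31(r+1)^4 - 12(r+1)^3.
By the principle of mathematical induction, the result holds for all t ≥ 13.
Hence the smallest such N is 13.

N = 13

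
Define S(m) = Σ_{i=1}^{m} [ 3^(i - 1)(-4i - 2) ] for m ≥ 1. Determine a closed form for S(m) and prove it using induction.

S(m) = -2·3^m·m

We claim S(m) = -2·3^m·m for all m ≥ 1.
For the base case m = 1: S(1) = -6, and the closed form gives -6. They agree.
For the inductive step, assume it holds for an arbitrary i ≥ 1, so S(i) = -2·3^i·i.
Then S(i+1) = S(i) + (3^i(-4i - 6)) = (-2·3^i·i) + (3^i(-4i - 6)).
Simplifying, S(i+1) = 6·3^i(-i - 1) = -2·3^(i+1)·(i+1),
which is the closed form with m = i+1.
This completes the induction.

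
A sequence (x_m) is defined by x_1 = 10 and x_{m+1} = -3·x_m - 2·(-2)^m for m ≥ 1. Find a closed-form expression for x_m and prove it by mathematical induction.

x_m = (-2)^(m + 1) - 2(-3)^m

Computing the first terms: x_1 = 10, x_2 = -26, x_3 = 70. This suggests x_m = (-2)^(m + 1) - 2(-3)^m.
When m = 1: the formula gives 10 = 10 = x_1.
Suppose the result is true for m = i, so x_i = (-2)^(i + 1) - 2(-3)^i.
Then x_{i+1} = -3·x_i - 2·(-2)^i = -3·((-2)^(i + 1) - 2(-3)^i) - 2·(-2)^i = (-2)^(i + 2) - 2(-3)^(i + 1) = (-2)^((i+1) + 1) - 2(-3)^(i+1),
which is the claimed formula at m = i+1.
This completes the induction.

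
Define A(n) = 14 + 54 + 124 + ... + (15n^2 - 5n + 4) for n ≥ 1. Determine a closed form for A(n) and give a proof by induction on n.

A(n) = n(5n^2 + 5n + 4)

We claim A(n) = n(5n^2 + 5n + 4) for all n ≥ 1.
Base step (n = 1): A(1) = 14, and the closed form gives 14. They agree.
Inductive step: assume the claim holds for n = r, so A(r) = r(5r^2 + 5r + 4).
Then A(r+1) = A(r) + (15r^2 + 25r + 14) = (r(5r^2 + 5r + 4)) + (15r^2 + 25r + 14).
Simplifying, A(r+1) = (r + 1)(5r^2 + 15r + 14) = (r+1)(5(r+1)^2 + 5(r+1) + 4),
which is the closed form with n = r+1.
Hence, by induction on n, the claim holds for every n ≥ 1.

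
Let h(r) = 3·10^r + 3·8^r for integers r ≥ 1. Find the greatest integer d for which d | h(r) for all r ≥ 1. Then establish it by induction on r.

Computing the first values: h(1) = 54 and h(2) = 492; gcd(54, 492) = 6, so d ≤ 6.
We prove 6 | 3·10^r + 3·8^r for all r ≥ 1 by induction on r.
When r = 1: h(1) = 54 = 6·(9), so 6 | h(1).
Inductive step: suppose the statement holds for some i ≥ 1, i.e. 6 | h(i). Then
h(i+1) − 10·h(i) = (3·10^(i+1) + 3·8^(i+1)) − 10·(3·10^i + 3·8^i) = (3)·8^i·(8 − 10) = (-6)·8^i. Since 6 | h(i) by the inductive hypothesis, 6 | 10·h(i); and 6 | -6 since -6 = 6·-1. Therefore 6 | h(i+1).
By the principle of mathematical induction, the result holds for all r ≥ 1.
Therefore the largest such d is 6.

d = 6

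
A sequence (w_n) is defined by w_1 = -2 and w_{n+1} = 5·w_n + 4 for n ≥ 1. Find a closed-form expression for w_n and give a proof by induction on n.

Computing the first terms: w_1 = -2, w_2 = -6, w_3 = -26. This suggests w_n = -5^(n - 1) - 1.
When n = 1: the formula gives -2 = -2 = w_1.
Inductive step: assume the claim holds for n = m, so w_m = -5^(m - 1) - 1.
Then w_{m+1} = 5·w_m + 4 = 5·(-5^(m - 1) - 1) + 4 = -5^m - 1 = -5^((m+1) - 1) - 1,
which is the claimed formula at n = m+1.
By induction, the statement is established for all n ≥ 1.

w_n = -5^(n - 1) - 1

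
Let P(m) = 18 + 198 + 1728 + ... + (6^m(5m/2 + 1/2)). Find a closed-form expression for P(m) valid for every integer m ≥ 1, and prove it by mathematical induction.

P(m) = 3·6^m·m

We claim P(m) = 3·6^m·m for all m ≥ 1.
For the base case m = 1: P(1) = 18, and the closed form gives 18. They agree.
Inductive step: assume the claim holds for m = r, so P(r) = 3·6^r·r.
Then P(r+1) = P(r) + (6^r(15r + 18)) = (3·6^r·r) + (6^r(15r + 18)).
Simplifying, P(r+1) = 18·6^r(r + 1) = 3·6^(r+1)·(r+1),
which is the closed form with m = r+1.
By induction, the statement is established for all m ≥ 1.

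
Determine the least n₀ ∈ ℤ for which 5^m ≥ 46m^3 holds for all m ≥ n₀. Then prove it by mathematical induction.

At m = 5: 3125 < 5750, so the inequality fails and n₀ ≥ 6. We prove 5^m ≥ 46m^3 for all m ≥ 6.
For the base case m = 6: 5^m = 15625 and 46m^3 = 9936, so 15625 ≥ 9936.
For the inductive step, assume it holds for an arbitrary p ≥ 6, so 5^p ≥ 46p^3.
Then 5^(p + 1) = 5·(5^p) ≥ 5·(46p^3).
Also, for p ≥ 6 we have 5·(46p^3) ≥ 46(p+1)^3, since 5 ≥ (1 + 1/p)^3 for all p ≥ 6.
Combining, 5^(p + 1) ≥ 46(p+1)^3.
Hence, by induction on m, the claim holds for every m ≥ 6.
Hence the smallest such n₀ is 6.

n₀ = 6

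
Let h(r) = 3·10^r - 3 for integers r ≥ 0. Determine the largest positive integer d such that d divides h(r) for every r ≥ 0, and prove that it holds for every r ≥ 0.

Computing the first values: h(0) = 0 and h(1) = 27; gcd(0, 27) = 27, so d ≤ 27.
We prove 27 | 3·10^r - 3 for all r ≥ 0 by induction on r.
Base case (r = 0): h(0) = 0 = 27·(0), so 27 | h(0).
Suppose the result is true for r = m, i.e. 27 | h(m). Then
h(m+1) = 3·10^(m+1) - 3 = 10·(3·10^m - 3) + 27 = 10·h(m) + 27. The first term is divisible by 27 by the inductive hypothesis, and 27 is divisible by 27. Hence 27 | h(m+1).
By induction, the statement is established for all r ≥ 0.
Therefore the largest such d is 27.

d = 27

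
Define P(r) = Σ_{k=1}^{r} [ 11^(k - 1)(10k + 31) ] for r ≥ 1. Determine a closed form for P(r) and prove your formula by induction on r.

P(r) = 11^r(r + 3) - 3

We claim P(r) = 11^r(r + 3) - 3 for all r ≥ 1.
When r = 1: P(1) = 41, and the closed form gives 41. They agree.
Inductive step: assume the claim holds for r = k, so P(k) = 11^k(k + 3) - 3.
Then P(k+1) = P(k) + (11^k(10k + 41)) = (11^k(k + 3) - 3) + (11^k(10k + 41)).
Simplifying, P(k+1) = 11·11^k·k + 44·11^k - 3 = 11^(k+1)((k+1) + 3) - 3,
which is the closed form with r = k+1.
Hence, by induction on r, the claim holds for every r ≥ 1.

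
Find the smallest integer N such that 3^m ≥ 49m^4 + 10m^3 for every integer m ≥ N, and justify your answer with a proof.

N = 13

At m = 12: 531441 < 1033344, so the inequality fails and N ≥ 13. We prove 3^m ≥ 49m^4 + 10m^3 for all m ≥ 13.
When m = 13: 3^m = 1594323 and 49m^4 + 10m^3 = 1421459, so 1594323 ≥ 1421459.
Suppose the result is true for m = k, so 3^k ≥ 49k^4 + 10k^3.
Then 3^(k + 1) = 3·(3^k) ≥ 3·(49k^4 + 10k^3).
Also, for k ≥ 13 we have 3·(49k^4 + 10k^3) ≥ 49(k+1)^4 + 10(k+1)^3, since 3·(49k^4 + 10k^3) − (49(k+1)^4 + 10(k+1)^3) = 98k^4 - 176k^3 - 324k^2 - 226k - 59, which is nonnegative for all k ≥ 13.
Combining, 3^(k + 1) ≥ 49(k+1)^4 + 10(k+1)^3.
This completes the induction.
Hence the smallest such N is 13.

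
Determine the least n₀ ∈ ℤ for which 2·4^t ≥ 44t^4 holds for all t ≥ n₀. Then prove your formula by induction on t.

n₀ = 9

At t = 8: 131072 < 180224, so the inequality fails and n₀ ≥ 9. We prove 2·4^t ≥ 44t^4 for all t ≥ 9.
When t = 9: 2·4^t = 524288 and 44t^4 = 288684, so 524288 ≥ 288684.
Suppose the result is true for t = p, so 2·4^p ≥ 44p^4.
Then 2·4^(p + 1) = 4·(2·4^p) ≥ 4·(44p^4).
Also, for p ≥ 9 we have 4·(44p^4) ≥ 44(p+1)^4, since 4 ≥ (1 + 1/p)^4 for all p ≥ 9.
Combining, 2·4^(p + 1) ≥ 44(p+1)^4.
By induction, the statement is established for all t ≥ 9.
Hence the smallest such n₀ is 9.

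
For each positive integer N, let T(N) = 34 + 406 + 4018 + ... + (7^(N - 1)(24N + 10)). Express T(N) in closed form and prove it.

T(N) = 7^N(4N + 1) - 1

We claim T(N) = 7^N(4N + 1) - 1 for all N ≥ 1.
Base step (N = 1): T(1) = 34, and the closed form gives 34. They agree.
Inductive step: suppose the statement holds for some p ≥ 1, so T(p) = 7^p(4p + 1) - 1.
Then T(p+1) = T(p) + (7^p(24p + 34)) = (7^p(4p + 1) - 1) + (7^p(24p + 34)).
Simplifying, T(p+1) = 28·7^p·p + 35·7^p - 1 = 7^(p+1)(4(p+1) + 1) - 1,
which is the closed form with N = p+1.
By the principle of mathematical induction, the result holds for all N ≥ 1.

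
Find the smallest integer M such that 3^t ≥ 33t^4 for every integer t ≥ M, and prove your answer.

At t = 12: 531441 < 684288, so the inequality fails and M ≥ 13. We prove 3^t ≥ 33t^4 for all t ≥ 13.
Base case (t = 13): 3^t = 1594323 and 33t^4 = 942513, so 1594323 ≥ 942513.
Inductive step: assume the claim holds for t = i, so 3^i ≥ 33i^4.
Then 3^(i + 1) = 3·(3^i) ≥ 3·(33i^4).
Also, for i ≥ 13 we have 3·(33i^4) ≥ 33(i+1)^4, since 3 ≥ (1 + 1/i)^4 for all i ≥ 13.
Combining, 3^(i + 1) ≥ 33(i+1)^4.
Hence, by induction on t, the claim holds for every t ≥ 13.
Hence the smallest such M is 13.

M = 13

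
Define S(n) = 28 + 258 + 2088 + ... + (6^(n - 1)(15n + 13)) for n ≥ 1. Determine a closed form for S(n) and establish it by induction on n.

We claim S(n) = 6^n(3n + 2) - 2 for all n ≥ 1.
Base step (n = 1): S(1) = 28, and the closed form gives 28. They agree.
Suppose the result is true for n = i, so S(i) = 6^i(3i + 2) - 2.
Then S(i+1) = S(i) + (6^i(15i + 28)) = (6^i(3i + 2) - 2) + (6^i(15i + 28)).
Simplifying, S(i+1) = 18·6^i·i + 30·6^i - 2 = 6^(i+1)(3(i+1) + 2) - 2,
which is the closed form with n = i+1.
By the principle of mathematical induction, the result holds for all n ≥ 1.

S(n) = 6^n(3n + 2) - 2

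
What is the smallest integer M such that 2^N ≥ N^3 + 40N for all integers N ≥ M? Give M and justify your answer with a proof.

At N = 10: 1024 < 1400, so the inequality fails and M ≥ 11. We prove 2^N ≥ N^3 + 40N for all N ≥ 11.
Base case (N = 11): 2^N = 2048 and N^3 + 40N = 1771, so 2048 ≥ 1771.
For the inductive step, assume it holds for an arbitrary k ≥ 11, so 2^k ≥ k^3 + 40k.
Then 2^(k + 1) = 2·(2^k) ≥ 2·(k^3 + 40k).
Also, for k ≥ 11 we have 2·(k^3 + 40k) ≥ (k+1)^3 + 40(k+1), since 2·(k^3 + 40k) − ((k+1)^3 + 40(k+1)) = k^3 - 3k^2 + 37k - 41, which is nonnegative for all k ≥ 11.
Combining, 2^(k + 1) ≥ (k+1)^3 + 40(k+1).
By induction, the statement is established for all N ≥ 11.
Hence the smallest such M is 11.

M = 11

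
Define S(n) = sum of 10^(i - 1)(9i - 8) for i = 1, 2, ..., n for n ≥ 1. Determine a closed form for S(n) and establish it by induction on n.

We claim S(n) = 10^n(n - 1) + 1 for all n ≥ 1.
For the base case n = 1: S(1) = 1, and the closed form gives 1. They agree.
For the inductive step, assume it holds for an arbitrary i ≥ 1, so S(i) = 10^i(i - 1) + 1.
Then S(i+1) = S(i) + (10^i(9i + 1)) = (10^i(i - 1) + 1) + (10^i(9i + 1)).
Simplifying, S(i+1) = 10^(i + 1)i + 1 = 10^(i+1)((i+1) - 1) + 1,
which is the closed form with n = i+1.
By induction, the statement is established for all n ≥ 1.

S(n) = 10^n(n - 1) + 1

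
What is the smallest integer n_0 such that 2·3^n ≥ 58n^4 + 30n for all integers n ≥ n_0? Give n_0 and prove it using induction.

n_0 = 13

At n = 12: 1062882 < 1203048, so the inequality fails and n_0 ≥ 13. We prove 2·3^n ≥ 58n^4 + 30n for all n ≥ 13.
When n = 13: 2·3^n = 3188646 and 58n^4 + 30n = 1656928, so 3188646 ≥ 1656928.
Inductive step: assume the claim holds for n = i, so 2·3^i ≥ 58i^4 + 30i.
Then 2·3^(i + 1) = 3·(2·3^i) ≥ 3·(58i^4 + 30i).
Also, for i ≥ 13 we have 3·(58i^4 + 30i) ≥ 58(i+1)^4 + 30(i+1), since 3·(58i^4 + 30i) − (58(i+1)^4 + 30(i+1)) = 116i^4 - 232i^3 - 348i^2 - 172i - 88, which is nonnegative for all i ≥ 13.
Combining, 2·3^(i + 1) ≥ 58(i+1)^4 + 30(i+1).
Hence, by induction on n, the claim holds for every n ≥ 13.
Hence the smallest such n_0 is 13.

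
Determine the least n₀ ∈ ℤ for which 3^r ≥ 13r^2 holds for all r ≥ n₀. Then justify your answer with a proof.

n₀ = 6

At r = 5: 243 < 325, so the inequality fails and n₀ ≥ 6. We prove 3^r ≥ 13r^2 for all r ≥ 6.
When r = 6: 3^r = 729 and 13r^2 = 468, so 729 ≥ 468.
Inductive step: assume the claim holds for r = k, so 3^k ≥ 13k^2.
Then 3^(k + 1) = 3·(3^k) ≥ 3·(13k^2).
Also, for k ≥ 6 we have 3·(13k^2) ≥ 13(k+1)^2, since 3 ≥ (1 + 1/k)^2 for all k ≥ 6.
Combining, 3^(k + 1) ≥ 13(k+1)^2.
By induction, the statement is established for all r ≥ 6.
Hence the smallest such n₀ is 6.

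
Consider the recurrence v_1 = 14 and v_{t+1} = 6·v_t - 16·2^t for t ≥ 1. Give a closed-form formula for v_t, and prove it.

v_t = 2^(t + 2) + 6^t

Computing the first terms: v_1 = 14, v_2 = 52, v_3 = 248. This suggests v_t = 2^(t + 2) + 6^t.
For the base case t = 1: the formula gives 14 = 14 = v_1.
Inductive step: assume the claim holds for t = i, so v_i = 2^(i + 2) + 6^i.
Then v_{i+1} = 6·v_i - 16·2^i = 6·(2^(i + 2) + 6^i) - 16·2^i = 2^(i + 3) + 6^(i + 1) = 2^((i+1) + 2) + 6^(i+1),
which is the claimed formula at t = i+1.
By the principle of mathematical induction, the result holds for all t ≥ 1.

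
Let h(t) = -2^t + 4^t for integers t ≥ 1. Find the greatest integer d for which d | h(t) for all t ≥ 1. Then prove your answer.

Computing the first values: h(1) = 2 and h(2) = 12; gcd(2, 12) = 2, so d ≤ 2.
We prove 2 | -2^t + 4^t for all t ≥ 1 by induction on t.
Base step (t = 1): h(1) = 2 = 2·(1), so 2 | h(1).
Inductive step: assume the claim holds for t = p, i.e. 2 | h(p). Then
4^{p+1} − 2^{p+1} = 4·4^p − 2·2^p = 4·(4^p − 2^p) + (2)·2^p. The first term is divisible by 2 by the inductive hypothesis, and the second term (2)·2^p is divisible by 2 since 2 | 2. Hence 2 | h(p+1).
By the principle of mathematical induction, the result holds for all t ≥ 1.
Therefore the largest such d is 2.

d = 2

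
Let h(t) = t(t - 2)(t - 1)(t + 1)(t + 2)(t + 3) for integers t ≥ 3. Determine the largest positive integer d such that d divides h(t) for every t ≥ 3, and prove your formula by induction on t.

Computing the first values: h(3) = 720 and h(4) = 5040; gcd(720, 5040) = 720, so d ≤ 720.
We prove 720 | t(t - 2)(t - 1)(t + 1)(t + 2)(t + 3) for all t ≥ 3 by induction on t.
Base step (t = 3): h(3) = 720 = 720·(1), so 720 | h(3).
For the inductive step, assume it holds for an arbitrary m ≥ 3, i.e. 720 | h(m). Then
h(m+1) − h(m) = (m-1)·m·(m+1)·(m+2)·(m+3)·(m+4) − (m-2)·(m-1)·m·(m+1)·(m+2)·(m+3) = (m-1)·m·(m+1)·(m+2)·(m+3)·[(m+4) − (m-2)] = 6·(m-1)·m·(m+1)·(m+2)·(m+3). The product of 5 consecutive integers is divisible by (5)! = 120, so h(m+1) − h(m) is divisible by 6·120 = 720. By the inductive hypothesis 720 | h(m), hence 720 | h(m+1).
This completes the induction.
Therefore the largest such d is 720.

d = 720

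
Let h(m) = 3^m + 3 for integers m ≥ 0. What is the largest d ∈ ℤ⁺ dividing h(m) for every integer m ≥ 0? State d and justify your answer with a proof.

Computing the first values: h(0) = 4 and h(1) = 6; gcd(4, 6) = 2, so d ≤ 2.
We prove 2 | 3^m + 3 for all m ≥ 0 by induction on m.
When m = 0: h(0) = 4 = 2·(2), so 2 | h(0).
Suppose the result is true for m = r, i.e. 2 | h(r). Then
h(r+1) = 3^(r+1) + 3 = 3·(3^r + 3) - 6 = 3·h(r) - 6. The first term is divisible by 2 by the inductive hypothesis, and -6 is divisible by 2. Hence 2 | h(r+1).
By the principle of mathematical induction, the result holds for all m ≥ 0.
Therefore the largest such d is 2.

d = 2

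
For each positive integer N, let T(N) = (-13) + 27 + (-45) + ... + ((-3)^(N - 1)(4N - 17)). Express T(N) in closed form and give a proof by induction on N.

We claim T(N) = (-3)^N(-N + 4) - 4 for all N ≥ 1.
When N = 1: T(1) = -13, and the closed form gives -13. They agree.
For the inductive step, assume it holds for an arbitrary i ≥ 1, so T(i) = (-3)^i(-i + 4) - 4.
Then T(i+1) = T(i) + ((-3)^i(4i - 13)) = ((-3)^i(-i + 4) - 4) + ((-3)^i(4i - 13)).
Simplifying, T(i+1) = 3(-3)^i·i - 9(-3)^i - 4 = (-3)^(i+1)(-(i+1) + 4) - 4,
which is the closed form with N = i+1.
By induction, the statement is established for all N ≥ 1.

T(N) = (-3)^N(-N + 4) - 4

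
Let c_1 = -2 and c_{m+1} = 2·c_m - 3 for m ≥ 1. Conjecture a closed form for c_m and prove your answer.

Computing the first terms: c_1 = -2, c_2 = -7, c_3 = -17. This suggests c_m = -5·2^(m - 1) + 3.
For the base case m = 1: the formula gives -2 = -2 = c_1.
Suppose the result is true for m = r, so c_r = -5·2^(r - 1) + 3.
Then c_{r+1} = 2·c_r - 3 = 2·(-5·2^(r - 1) + 3) - 3 = -5·2^r + 3 = -5·2^((r+1) - 1) + 3,
which is the claimed formula at m = r+1.
This completes the induction.

c_m = -5·2^(m - 1) + 3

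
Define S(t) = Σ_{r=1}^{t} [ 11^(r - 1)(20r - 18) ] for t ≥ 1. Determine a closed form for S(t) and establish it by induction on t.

S(t) = 2·11^t(t - 1) + 2

We claim S(t) = 2·11^t(t - 1) + 2 for all t ≥ 1.
Base step (t = 1): S(1) = 2, and the closed form gives 2. They agree.
Inductive step: assume the claim holds for t = r, so S(r) = 2·11^r(r - 1) + 2.
Then S(r+1) = S(r) + (11^r(20r + 2)) = (2·11^r(r - 1) + 2) + (11^r(20r + 2)).
Simplifying, S(r+1) = 22·11^r·r + 2 = 2·11^(r+1)((r+1) - 1) + 2,
which is the closed form with t = r+1.
This completes the induction.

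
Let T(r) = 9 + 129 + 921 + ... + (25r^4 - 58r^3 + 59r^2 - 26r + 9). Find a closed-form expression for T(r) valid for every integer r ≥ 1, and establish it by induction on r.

We claim T(r) = r(5r^4 - 2r^3 - r^2 + 2r + 5) for all r ≥ 1.
For the base case r = 1: T(1) = 9, and the closed form gives 9. They agree.
Suppose the result is true for r = p, so T(p) = p(5p^4 - 2p^3 - p^2 + 2p + 5).
Then T(p+1) = T(p) + (25p^4 + 42p^3 + 35p^2 + 18p + 9) = (p(5p^4 - 2p^3 - p^2 + 2p + 5)) + (25p^4 + 42p^3 + 35p^2 + 18p + 9).
Simplifying, T(p+1) = (p + 1)(5p^4 + 18p^3 + 23p^2 + 14p + 9) = (p+1)(5(p+1)^4 - 2(p+1)^3 - (p+1)^2 + 2(p+1) + 5),
which is the closed form with r = p+1.
By the principle of mathematical induction, the result holds for all r ≥ 1.

T(r) = r(5r^4 - 2r^3 - r^2 + 2r + 5)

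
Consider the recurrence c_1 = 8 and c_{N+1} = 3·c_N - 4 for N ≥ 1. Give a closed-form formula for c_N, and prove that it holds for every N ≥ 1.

Computing the first terms: c_1 = 8, c_2 = 20, c_3 = 56. This suggests c_N = 2·3^N + 2.
Base step (N = 1): the formula gives 8 = 8 = c_1.
For the inductive step, assume it holds for an arbitrary m ≥ 1, so c_m = 2·3^m + 2.
Then c_{m+1} = 3·c_m - 4 = 3·(2·3^m + 2) - 4 = 2·3^(m + 1) + 2,
which is the claimed formula at N = m+1.
By the principle of mathematical induction, the result holds for all N ≥ 1.

c_N = 2·3^N + 2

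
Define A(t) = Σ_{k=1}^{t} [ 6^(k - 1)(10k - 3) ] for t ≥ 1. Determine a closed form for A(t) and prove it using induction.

A(t) = 6^t(2t - 1) + 1

We claim A(t) = 6^t(2t - 1) + 1 for all t ≥ 1.
Base step (t = 1): A(1) = 7, and the closed form gives 7. They agree.
Inductive step: suppose the statement holds for some k ≥ 1, so A(k) = 6^k(2k - 1) + 1.
Then A(k+1) = A(k) + (6^k(10k + 7)) = (6^k(2k - 1) + 1) + (6^k(10k + 7)).
Simplifying, A(k+1) = 12·6^k·k + 6·6^k + 1 = 6^(k+1)(2(k+1) - 1) + 1,
which is the closed form with t = k+1.
This completes the induction.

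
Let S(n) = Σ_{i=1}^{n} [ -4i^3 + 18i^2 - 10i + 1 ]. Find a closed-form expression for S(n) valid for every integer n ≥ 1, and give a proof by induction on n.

S(n) = -n(n^3 - 4n^2 - 3n + 1)

We claim S(n) = -n(n^3 - 4n^2 - 3n + 1) for all n ≥ 1.
Base case (n = 1): S(1) = 5, and the closed form gives 5. They agree.
Inductive step: assume the claim holds for n = i, so S(i) = i(-i^3 + 4i^2 + 3i - 1).
Then S(i+1) = S(i) + (-4i^3 + 6i^2 + 14i + 5) = (i(-i^3 + 4i^2 + 3i - 1)) + (-4i^3 + 6i^2 + 14i + 5).
Simplifying, S(i+1) = -(i + 1)(i^3 - i^2 - 8i - 5) = -(i+1)((i+1)^3 - 4(i+1)^2 - 3(i+1) + 1),
which is the closed form with n = i+1.
By the principle of mathematical induction, the result holds for all n ≥ 1.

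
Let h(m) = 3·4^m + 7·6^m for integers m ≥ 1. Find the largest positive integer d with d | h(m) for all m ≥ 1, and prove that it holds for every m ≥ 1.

d = 6

Computing the first values: h(1) = 54 and h(2) = 300; gcd(54, 300) = 6, so d ≤ 6.
We prove 6 | 3·4^m + 7·6^m for all m ≥ 1 by induction on m.
For the base case m = 1: h(1) = 54 = 6·(9), so 6 | h(1).
Inductive step: suppose the statement holds for some p ≥ 1, i.e. 6 | h(p). Then
h(p+1) − 6·h(p) = (3·4^(p+1) + 7·6^(p+1)) − 6·(3·4^p + 7·6^p) = (3)·4^p·(4 − 6) = (-6)·4^p. Since 6 | h(p) by the inductive hypothesis, 6 | 6·h(p); and 6 | -6 since -6 = 6·-1. Therefore 6 | h(p+1).
By induction, the statement is established for all m ≥ 1.
Therefore the largest such d is 6.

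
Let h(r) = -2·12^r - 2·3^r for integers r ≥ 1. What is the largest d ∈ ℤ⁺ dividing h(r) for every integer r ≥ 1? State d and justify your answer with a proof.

d = 6

Computing the first values: h(1) = -30 and h(2) = -306; gcd(-30, -306) = 6, so d ≤ 6.
We prove 6 | -2·12^r - 2·3^r for all r ≥ 1 by induction on r.
When r = 1: h(1) = -30 = 6·(-5), so 6 | h(1).
Inductive step: suppose the statement holds for some k ≥ 1, i.e. 6 | h(k). Then
h(k+1) − 12·h(k) = (-2·12^(k+1) - 2·3^(k+1)) − 12·(-2·12^k - 2·3^k) = (-2)·3^k·(3 − 12) = (18)·3^k. Since 6 | h(k) by the inductive hypothesis, 6 | 12·h(k); and 6 | 18 since 18 = 6·3. Therefore 6 | h(k+1).
By the principle of mathematical induction, the result holds for all r ≥ 1.
Therefore the largest such d is 6.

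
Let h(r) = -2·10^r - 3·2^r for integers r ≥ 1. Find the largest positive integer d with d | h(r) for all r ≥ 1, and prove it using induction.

d = 2

Computing the first values: h(1) = -26 and h(2) = -212; gcd(-26, -212) = 2, so d ≤ 2.
We prove 2 | -2·10^r - 3·2^r for all r ≥ 1 by induction on r.
For the base case r = 1: h(1) = -26 = 2·(-13), so 2 | h(1).
Inductive step: suppose the statement holds for some k ≥ 1, i.e. 2 | h(k). Then
h(k+1) − 10·h(k) = (-2·10^(k+1) - 3·2^(k+1)) − 10·(-2·10^k - 3·2^k) = (-3)·2^k·(2 − 10) = (24)·2^k. Since 2 | h(k) by the inductive hypothesis, 2 | 10·h(k); and 2 | 24 since 24 = 2·12. Therefore 2 | h(k+1).
This completes the induction.
Therefore the largest such d is 2.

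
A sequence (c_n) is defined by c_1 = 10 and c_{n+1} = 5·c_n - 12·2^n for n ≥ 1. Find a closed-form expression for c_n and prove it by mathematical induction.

c_n = 2^(n + 2) + 2·5^(n - 1)

Computing the first terms: c_1 = 10, c_2 = 26, c_3 = 82. This suggests c_n = 2^(n + 2) + 2·5^(n - 1).
For the base case n = 1: the formula gives 10 = 10 = c_1.
Inductive step: assume the claim holds for n = r, so c_r = 2^(r + 2) + 2·5^(r - 1).
Then c_{r+1} = 5·c_r - 12·2^r = 5·(2^(r + 2) + 2·5^(r - 1)) - 12·2^r = 2^(r + 3) + 2·5^r = 2^((r+1) + 2) + 2·5^((r+1) - 1),
which is the claimed formula at n = r+1.
This completes the induction.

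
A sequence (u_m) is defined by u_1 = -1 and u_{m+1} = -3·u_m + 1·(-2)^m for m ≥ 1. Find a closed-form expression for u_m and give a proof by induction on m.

u_m = (-2)^m + (-3)^(m - 1)

Computing the first terms: u_1 = -1, u_2 = 1, u_3 = 1. This suggests u_m = (-2)^m + (-3)^(m - 1).
Base case (m = 1): the formula gives -1 = -1 = u_1.
Inductive step: assume the claim holds for m = r, so u_r = (-2)^r + (-3)^(r - 1).
Then u_{r+1} = -3·u_r + 1·(-2)^r = -3·((-2)^r + (-3)^(r - 1)) + 1·(-2)^r = (-2)^(r + 1) + (-3)^r = (-2)^(r+1) + (-3)^((r+1) - 1),
which is the claimed formula at m = r+1.
This completes the induction.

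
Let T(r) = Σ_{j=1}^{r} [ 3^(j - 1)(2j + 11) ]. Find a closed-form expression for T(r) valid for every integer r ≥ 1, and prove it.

T(r) = 3^r(r + 5) - 5

We claim T(r) = 3^r(r + 5) - 5 for all r ≥ 1.
Base case (r = 1): T(1) = 13, and the closed form gives 13. They agree.
Inductive step: suppose the statement holds for some j ≥ 1, so T(j) = 3^j(j + 5) - 5.
Then T(j+1) = T(j) + (3^j(2j + 13)) = (3^j(j + 5) - 5) + (3^j(2j + 13)).
Simplifying, T(j+1) = 3·3^j·j + 18·3^j - 5 = 3^(j+1)((j+1) + 5) - 5,
which is the closed form with r = j+1.
This completes the induction.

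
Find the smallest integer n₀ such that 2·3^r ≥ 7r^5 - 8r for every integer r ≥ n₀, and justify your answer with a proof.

n₀ = 13

At r = 12: 1062882 < 1741728, so the inequality fails and n₀ ≥ 13. We prove 2·3^r ≥ 7r^5 - 8r for all r ≥ 13.
Base case (r = 13): 2·3^r = 3188646 and 7r^5 - 8r = 2598947, so 3188646 ≥ 2598947.
Suppose the result is true for r = j, so 2·3^j ≥ 7j^5 - 8j.
Then 2·3^(j + 1) = 3·(2·3^j) ≥ 3·(7j^5 - 8j).
Also, for j ≥ 13 we have 3·(7j^5 - 8j) ≥ 7(j+1)^5 - 8(j+1), since 3·(7j^5 - 8j) − (7(j+1)^5 - 8(j+1)) = 14j^5 - 35j^4 - 70j^3 - 70j^2 - 51j + 1, which is nonnegative for all j ≥ 13.
Combining, 2·3^(j + 1) ≥ 7(j+1)^5 - 8(j+1).
This completes the induction.
Hence the smallest such n₀ is 13.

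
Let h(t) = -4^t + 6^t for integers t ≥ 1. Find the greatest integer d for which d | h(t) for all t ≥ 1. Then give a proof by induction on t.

Computing the first values: h(1) = 2 and h(2) = 20; gcd(2, 20) = 2, so d ≤ 2.
We prove 2 | -4^t + 6^t for all t ≥ 1 by induction on t.
When t = 1: h(1) = 2 = 2·(1), so 2 | h(1).
Inductive step: assume the claim holds for t = j, i.e. 2 | h(j). Then
6^{j+1} − 4^{j+1} = 6·6^j − 4·4^j = 6·(6^j − 4^j) + (2)·4^j. The first term is divisible by 2 by the inductive hypothesis, and the second term (2)·4^j is divisible by 2 since 2 | 2. Hence 2 | h(j+1).
By induction, the statement is established for all t ≥ 1.
Therefore the largest such d is 2.

d = 2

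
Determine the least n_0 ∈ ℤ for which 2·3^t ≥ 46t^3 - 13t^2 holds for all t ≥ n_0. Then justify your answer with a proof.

At t = 8: 13122 < 22720, so the inequality fails and n_0 ≥ 9. We prove 2·3^t ≥ 46t^3 - 13t^2 for all t ≥ 9.
Base case (t = 9): 2·3^t = 39366 and 46t^3 - 13t^2 = 32481, so 39366 ≥ 32481.
Suppose the result is true for t = k, so 2·3^k ≥ 46k^3 - 13k^2.
Then 2·3^(k + 1) = 3·(2·3^k) ≥ 3·(46k^3 - 13k^2).
Also, for k ≥ 9 we have 3·(46k^3 - 13k^2) ≥ 46(k+1)^3 - 13(k+1)^2, since 3·(46k^3 - 13k^2) − (46(k+1)^3 - 13(k+1)^2) = 92k^3 - 164k^2 - 112k - 33, which is nonnegative for all k ≥ 9.
Combining, 2·3^(k + 1) ≥ 46(k+1)^3 - 13(k+1)^2.
This completes the induction.
Hence the smallest such n_0 is 9.

n_0 = 9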